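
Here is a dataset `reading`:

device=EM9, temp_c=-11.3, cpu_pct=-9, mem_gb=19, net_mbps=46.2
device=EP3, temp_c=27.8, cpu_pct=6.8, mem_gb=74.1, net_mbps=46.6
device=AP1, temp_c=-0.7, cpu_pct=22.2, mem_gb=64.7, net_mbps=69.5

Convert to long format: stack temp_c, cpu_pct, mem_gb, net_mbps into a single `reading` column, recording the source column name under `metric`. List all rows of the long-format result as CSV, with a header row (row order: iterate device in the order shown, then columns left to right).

Each (device, column) pair becomes one row: 3 × 4 = 12 rows.
For example, (EM9, temp_c) → reading=-11.3.

device,metric,reading
EM9,temp_c,-11.3
EM9,cpu_pct,-9
EM9,mem_gb,19
EM9,net_mbps,46.2
EP3,temp_c,27.8
EP3,cpu_pct,6.8
EP3,mem_gb,74.1
EP3,net_mbps,46.6
AP1,temp_c,-0.7
AP1,cpu_pct,22.2
AP1,mem_gb,64.7
AP1,net_mbps,69.5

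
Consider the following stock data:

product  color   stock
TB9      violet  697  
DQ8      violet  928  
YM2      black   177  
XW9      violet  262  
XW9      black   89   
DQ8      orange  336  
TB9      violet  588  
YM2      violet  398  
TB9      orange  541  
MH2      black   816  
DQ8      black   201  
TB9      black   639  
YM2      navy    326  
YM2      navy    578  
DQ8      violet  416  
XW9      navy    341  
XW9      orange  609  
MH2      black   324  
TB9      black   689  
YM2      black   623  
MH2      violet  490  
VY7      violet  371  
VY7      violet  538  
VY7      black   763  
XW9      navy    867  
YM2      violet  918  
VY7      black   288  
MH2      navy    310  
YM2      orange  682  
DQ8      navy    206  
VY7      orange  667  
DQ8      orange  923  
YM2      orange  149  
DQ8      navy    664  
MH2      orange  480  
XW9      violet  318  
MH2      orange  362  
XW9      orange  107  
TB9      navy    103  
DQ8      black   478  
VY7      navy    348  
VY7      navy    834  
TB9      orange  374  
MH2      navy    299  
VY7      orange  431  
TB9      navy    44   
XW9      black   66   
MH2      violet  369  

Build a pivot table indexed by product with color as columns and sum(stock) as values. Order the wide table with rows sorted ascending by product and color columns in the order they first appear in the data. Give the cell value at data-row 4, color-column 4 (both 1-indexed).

1182

With rows sorted ascending by product, row 4 is product=VY7. color columns in first-appearance order: violet, black, orange, navy; column 4 is navy.
Long rows with product=VY7, color=navy: 348 + 834 = 1182.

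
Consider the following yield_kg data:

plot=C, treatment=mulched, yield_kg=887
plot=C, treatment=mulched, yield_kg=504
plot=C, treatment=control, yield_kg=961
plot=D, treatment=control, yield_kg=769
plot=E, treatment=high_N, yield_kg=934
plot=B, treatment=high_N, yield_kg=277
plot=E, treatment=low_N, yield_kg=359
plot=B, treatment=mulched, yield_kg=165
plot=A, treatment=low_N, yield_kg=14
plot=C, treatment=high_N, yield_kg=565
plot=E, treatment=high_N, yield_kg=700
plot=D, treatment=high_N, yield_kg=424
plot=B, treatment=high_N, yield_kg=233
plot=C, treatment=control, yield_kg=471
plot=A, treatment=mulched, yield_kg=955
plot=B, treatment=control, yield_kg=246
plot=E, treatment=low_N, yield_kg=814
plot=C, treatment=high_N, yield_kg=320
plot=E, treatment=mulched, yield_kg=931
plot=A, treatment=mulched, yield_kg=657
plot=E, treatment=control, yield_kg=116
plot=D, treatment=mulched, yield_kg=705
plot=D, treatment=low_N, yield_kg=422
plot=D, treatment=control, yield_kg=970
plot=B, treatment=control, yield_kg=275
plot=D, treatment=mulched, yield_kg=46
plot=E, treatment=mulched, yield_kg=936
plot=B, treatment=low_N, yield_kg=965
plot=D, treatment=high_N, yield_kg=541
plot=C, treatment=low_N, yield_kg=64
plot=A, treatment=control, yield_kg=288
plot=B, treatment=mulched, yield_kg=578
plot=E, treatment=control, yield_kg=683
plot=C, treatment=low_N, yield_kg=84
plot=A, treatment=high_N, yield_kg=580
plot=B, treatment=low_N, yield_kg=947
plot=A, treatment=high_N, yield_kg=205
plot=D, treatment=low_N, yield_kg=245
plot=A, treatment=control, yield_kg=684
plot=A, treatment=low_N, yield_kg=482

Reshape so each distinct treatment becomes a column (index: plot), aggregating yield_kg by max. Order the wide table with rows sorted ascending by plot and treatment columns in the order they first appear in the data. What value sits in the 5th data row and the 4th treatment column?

814

With rows sorted ascending by plot, row 5 is plot=E. treatment columns in first-appearance order: mulched, control, high_N, low_N; column 4 is low_N.
Long rows with plot=E, treatment=low_N: max(359, 814) = 814.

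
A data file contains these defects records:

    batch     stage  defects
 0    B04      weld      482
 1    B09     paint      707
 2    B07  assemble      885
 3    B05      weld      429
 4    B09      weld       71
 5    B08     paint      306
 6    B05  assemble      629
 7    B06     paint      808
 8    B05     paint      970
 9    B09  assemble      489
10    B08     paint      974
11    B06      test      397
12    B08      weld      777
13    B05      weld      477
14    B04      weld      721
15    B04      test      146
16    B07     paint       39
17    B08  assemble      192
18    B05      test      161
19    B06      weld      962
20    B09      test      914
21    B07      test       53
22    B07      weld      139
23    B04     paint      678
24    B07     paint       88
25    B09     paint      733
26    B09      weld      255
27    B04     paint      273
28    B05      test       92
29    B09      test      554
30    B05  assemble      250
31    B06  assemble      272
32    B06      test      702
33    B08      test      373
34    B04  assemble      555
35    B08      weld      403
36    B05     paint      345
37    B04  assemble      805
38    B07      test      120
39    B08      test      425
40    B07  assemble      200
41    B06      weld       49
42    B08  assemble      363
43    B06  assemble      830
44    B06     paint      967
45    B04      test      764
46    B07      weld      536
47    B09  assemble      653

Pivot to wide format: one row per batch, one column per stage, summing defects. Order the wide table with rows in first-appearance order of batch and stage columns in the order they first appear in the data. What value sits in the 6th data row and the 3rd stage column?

1102

With rows in first-appearance order of batch, row 6 is batch=B06. stage columns in first-appearance order: weld, paint, assemble, test; column 3 is assemble.
Long rows with batch=B06, stage=assemble: 272 + 830 = 1102.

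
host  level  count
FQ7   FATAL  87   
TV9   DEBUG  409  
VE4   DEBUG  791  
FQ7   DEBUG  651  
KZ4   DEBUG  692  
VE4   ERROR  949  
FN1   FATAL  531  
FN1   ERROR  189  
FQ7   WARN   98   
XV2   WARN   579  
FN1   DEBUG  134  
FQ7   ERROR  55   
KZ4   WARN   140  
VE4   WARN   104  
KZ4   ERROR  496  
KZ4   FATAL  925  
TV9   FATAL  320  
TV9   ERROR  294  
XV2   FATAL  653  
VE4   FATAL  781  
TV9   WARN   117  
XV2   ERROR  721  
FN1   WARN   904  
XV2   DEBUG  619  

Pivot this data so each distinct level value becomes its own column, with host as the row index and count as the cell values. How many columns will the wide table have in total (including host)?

5

1 column for host plus 4 distinct level values → 5 columns.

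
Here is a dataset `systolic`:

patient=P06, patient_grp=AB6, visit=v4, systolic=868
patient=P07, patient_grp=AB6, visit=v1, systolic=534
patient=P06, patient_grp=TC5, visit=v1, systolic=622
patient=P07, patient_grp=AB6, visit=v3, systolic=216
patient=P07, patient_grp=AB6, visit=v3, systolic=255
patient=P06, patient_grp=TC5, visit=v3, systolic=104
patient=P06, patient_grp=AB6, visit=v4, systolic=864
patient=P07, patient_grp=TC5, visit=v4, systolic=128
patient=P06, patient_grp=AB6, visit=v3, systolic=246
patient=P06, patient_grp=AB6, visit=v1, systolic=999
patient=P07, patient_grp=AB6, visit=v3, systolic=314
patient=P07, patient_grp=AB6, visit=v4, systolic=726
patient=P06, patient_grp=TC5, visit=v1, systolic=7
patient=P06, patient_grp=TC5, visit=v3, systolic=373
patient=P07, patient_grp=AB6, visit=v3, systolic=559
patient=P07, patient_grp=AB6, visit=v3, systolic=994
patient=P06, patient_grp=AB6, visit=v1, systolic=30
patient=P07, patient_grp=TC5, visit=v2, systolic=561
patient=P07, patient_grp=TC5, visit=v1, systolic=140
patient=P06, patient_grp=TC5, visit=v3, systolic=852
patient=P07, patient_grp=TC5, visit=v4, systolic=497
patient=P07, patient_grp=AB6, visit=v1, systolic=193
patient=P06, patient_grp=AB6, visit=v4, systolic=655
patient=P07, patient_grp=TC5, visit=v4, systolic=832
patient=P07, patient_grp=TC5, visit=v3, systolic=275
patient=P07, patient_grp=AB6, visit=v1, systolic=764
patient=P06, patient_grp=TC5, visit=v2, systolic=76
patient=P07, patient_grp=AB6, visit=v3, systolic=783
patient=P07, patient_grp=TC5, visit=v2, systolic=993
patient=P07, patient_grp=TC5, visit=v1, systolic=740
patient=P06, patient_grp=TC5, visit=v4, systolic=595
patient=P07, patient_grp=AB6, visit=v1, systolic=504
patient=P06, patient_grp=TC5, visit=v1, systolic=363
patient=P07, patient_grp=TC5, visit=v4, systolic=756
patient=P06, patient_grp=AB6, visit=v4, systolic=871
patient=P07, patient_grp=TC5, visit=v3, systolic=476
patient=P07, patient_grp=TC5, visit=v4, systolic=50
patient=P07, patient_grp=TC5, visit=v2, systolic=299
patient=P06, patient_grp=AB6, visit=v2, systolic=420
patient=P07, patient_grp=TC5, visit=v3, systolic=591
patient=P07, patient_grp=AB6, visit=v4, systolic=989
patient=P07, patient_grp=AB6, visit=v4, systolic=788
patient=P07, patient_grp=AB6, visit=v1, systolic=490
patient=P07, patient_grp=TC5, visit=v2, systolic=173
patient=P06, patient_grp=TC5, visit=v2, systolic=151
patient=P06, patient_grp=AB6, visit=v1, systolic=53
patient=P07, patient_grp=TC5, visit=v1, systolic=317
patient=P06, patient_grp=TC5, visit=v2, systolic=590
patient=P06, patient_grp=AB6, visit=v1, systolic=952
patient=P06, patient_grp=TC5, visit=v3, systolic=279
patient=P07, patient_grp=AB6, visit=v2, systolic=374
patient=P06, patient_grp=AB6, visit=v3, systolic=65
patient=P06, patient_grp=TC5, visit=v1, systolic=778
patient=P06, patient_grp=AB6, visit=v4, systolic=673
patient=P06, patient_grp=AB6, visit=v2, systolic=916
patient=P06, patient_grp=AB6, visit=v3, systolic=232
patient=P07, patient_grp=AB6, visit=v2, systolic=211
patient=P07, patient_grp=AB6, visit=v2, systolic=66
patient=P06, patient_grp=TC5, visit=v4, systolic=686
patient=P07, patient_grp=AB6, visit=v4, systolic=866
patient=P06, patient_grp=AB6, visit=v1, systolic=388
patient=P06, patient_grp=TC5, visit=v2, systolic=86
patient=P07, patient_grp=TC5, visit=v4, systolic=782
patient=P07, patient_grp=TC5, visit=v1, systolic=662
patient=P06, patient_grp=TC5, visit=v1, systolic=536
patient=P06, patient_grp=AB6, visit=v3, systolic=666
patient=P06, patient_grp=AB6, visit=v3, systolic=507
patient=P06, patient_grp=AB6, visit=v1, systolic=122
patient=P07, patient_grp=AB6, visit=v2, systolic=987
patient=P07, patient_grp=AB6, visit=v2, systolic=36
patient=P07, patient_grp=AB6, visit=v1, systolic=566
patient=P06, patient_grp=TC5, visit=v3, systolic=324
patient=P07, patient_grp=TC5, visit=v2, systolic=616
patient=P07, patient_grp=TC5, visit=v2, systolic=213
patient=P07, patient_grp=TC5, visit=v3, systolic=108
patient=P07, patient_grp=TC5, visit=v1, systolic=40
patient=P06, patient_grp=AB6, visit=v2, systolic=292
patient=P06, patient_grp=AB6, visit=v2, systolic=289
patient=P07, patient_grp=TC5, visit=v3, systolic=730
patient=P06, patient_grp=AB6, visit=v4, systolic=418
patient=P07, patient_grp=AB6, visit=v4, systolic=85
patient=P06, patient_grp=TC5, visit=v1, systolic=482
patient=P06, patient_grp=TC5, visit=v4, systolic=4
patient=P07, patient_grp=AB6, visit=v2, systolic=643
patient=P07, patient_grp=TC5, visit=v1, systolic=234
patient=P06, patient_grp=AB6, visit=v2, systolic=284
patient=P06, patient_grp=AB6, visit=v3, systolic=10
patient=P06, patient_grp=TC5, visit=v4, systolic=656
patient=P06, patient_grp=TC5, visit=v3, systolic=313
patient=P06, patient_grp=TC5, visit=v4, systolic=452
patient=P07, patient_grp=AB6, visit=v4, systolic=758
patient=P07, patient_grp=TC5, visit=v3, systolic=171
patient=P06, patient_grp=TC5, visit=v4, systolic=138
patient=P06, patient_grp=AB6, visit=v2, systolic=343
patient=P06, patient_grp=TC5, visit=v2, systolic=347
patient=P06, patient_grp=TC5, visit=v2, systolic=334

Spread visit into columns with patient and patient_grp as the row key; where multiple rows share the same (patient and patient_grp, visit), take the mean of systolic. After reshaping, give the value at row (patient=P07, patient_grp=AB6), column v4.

702

Rows with patient=P07, patient_grp=AB6 and visit=v4: systolic values are 726, 989, 788, 866, 85, 758.
(726 + 989 + 788 + 866 + 85 + 758) / 6 = 702.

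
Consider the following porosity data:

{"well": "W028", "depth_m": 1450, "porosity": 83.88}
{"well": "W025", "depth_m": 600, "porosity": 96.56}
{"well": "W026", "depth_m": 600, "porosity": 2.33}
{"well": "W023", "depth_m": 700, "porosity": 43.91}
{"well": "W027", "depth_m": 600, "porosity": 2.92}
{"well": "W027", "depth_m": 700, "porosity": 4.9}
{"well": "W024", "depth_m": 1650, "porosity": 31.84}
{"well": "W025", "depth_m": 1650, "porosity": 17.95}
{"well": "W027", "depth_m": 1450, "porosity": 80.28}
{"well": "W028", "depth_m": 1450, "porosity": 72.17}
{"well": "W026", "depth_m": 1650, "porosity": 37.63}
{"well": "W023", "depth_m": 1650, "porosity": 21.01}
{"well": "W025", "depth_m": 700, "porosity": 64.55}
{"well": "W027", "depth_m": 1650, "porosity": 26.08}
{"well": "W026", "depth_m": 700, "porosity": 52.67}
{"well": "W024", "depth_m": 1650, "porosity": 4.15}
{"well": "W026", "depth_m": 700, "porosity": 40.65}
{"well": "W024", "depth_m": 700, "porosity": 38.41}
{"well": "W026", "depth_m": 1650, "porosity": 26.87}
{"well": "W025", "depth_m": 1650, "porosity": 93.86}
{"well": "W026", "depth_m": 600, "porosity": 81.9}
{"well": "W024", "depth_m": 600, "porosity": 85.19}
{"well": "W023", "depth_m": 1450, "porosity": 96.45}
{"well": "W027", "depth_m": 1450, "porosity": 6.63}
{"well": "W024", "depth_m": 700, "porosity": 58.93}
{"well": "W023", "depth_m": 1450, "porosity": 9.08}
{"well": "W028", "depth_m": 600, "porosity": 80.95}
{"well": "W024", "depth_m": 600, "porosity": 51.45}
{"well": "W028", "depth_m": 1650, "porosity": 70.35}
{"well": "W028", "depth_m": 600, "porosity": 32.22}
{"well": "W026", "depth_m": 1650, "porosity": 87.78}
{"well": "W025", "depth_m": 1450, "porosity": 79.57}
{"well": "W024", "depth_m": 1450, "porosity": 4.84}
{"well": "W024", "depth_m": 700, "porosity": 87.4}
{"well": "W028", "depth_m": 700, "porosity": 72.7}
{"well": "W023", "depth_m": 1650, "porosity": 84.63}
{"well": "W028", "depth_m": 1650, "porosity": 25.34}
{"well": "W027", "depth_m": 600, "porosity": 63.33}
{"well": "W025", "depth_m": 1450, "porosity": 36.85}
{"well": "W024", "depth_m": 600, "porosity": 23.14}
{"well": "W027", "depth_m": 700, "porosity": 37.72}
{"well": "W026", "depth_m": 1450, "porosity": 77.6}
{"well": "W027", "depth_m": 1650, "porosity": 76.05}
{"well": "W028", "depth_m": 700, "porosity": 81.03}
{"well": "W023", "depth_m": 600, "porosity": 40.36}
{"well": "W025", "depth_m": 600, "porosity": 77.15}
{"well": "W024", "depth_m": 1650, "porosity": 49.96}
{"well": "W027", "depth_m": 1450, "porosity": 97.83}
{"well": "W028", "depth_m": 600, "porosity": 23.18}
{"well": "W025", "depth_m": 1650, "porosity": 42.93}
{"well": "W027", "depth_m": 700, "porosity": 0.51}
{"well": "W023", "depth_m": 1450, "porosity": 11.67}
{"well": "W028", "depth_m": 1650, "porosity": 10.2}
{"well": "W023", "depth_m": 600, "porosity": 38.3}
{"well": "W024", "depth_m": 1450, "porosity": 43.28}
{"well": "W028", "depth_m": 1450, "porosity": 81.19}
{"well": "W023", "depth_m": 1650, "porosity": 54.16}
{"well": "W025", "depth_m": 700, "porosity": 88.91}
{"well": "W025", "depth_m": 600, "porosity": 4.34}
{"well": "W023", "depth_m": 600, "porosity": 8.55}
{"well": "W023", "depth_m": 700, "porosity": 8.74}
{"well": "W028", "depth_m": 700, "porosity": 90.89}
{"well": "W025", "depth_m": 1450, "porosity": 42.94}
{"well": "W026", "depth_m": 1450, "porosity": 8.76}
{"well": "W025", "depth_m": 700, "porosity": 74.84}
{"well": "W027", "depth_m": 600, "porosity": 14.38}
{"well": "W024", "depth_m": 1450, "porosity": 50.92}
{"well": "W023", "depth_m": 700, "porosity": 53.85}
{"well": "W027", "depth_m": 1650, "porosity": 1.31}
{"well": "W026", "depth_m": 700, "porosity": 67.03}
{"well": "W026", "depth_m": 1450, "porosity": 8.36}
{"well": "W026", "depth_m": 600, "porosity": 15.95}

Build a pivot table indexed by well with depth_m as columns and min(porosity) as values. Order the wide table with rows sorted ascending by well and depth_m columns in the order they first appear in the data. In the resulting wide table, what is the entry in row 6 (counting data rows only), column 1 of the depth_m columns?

With rows sorted ascending by well, row 6 is well=W028. depth_m columns in first-appearance order: 1450, 600, 700, 1650; column 1 is 1450.
Long rows with well=W028, depth_m=1450: min(83.88, 72.17, 81.19) = 72.17.

72.17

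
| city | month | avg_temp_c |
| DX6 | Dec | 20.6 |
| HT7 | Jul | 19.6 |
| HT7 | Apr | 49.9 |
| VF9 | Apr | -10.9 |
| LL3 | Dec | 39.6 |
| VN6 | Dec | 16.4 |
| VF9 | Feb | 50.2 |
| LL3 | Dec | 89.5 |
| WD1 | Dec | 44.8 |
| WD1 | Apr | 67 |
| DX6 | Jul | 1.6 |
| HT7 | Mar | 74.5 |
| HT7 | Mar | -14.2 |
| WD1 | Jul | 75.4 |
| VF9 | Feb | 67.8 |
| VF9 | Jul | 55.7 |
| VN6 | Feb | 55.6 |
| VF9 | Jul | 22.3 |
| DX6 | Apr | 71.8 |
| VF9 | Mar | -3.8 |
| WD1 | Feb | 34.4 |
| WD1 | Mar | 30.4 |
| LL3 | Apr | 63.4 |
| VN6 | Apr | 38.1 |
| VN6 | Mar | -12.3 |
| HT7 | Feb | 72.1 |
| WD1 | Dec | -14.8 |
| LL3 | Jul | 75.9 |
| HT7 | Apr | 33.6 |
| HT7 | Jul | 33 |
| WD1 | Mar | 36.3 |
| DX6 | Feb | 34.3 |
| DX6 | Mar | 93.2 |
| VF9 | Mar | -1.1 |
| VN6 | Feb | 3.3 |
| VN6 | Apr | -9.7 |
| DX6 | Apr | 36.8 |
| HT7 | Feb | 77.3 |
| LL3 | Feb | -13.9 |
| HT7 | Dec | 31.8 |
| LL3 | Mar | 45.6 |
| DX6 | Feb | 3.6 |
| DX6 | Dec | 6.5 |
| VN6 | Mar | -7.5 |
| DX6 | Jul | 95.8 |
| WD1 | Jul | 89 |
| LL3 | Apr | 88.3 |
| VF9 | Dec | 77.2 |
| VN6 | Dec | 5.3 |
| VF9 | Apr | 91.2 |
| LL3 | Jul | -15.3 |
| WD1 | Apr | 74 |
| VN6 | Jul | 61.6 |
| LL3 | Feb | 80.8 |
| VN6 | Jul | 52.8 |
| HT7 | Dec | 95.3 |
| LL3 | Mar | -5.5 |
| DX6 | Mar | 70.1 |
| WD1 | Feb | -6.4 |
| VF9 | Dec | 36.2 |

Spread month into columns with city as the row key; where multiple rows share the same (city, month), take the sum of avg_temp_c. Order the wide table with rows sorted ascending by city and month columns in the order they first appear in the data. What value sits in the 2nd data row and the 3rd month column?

With rows sorted ascending by city, row 2 is city=HT7. month columns in first-appearance order: Dec, Jul, Apr, Feb, Mar; column 3 is Apr.
Long rows with city=HT7, month=Apr: 49.9 + 33.6 = 83.5.

83.5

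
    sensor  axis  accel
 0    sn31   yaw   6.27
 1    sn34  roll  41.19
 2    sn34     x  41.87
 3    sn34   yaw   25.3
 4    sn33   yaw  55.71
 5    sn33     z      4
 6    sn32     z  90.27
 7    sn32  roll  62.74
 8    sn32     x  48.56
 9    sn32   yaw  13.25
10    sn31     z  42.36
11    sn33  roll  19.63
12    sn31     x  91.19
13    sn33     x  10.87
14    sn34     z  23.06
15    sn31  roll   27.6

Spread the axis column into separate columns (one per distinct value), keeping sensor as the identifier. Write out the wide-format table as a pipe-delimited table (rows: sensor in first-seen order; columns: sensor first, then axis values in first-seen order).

| sensor | yaw | roll | x | z |
| sn31 | 6.27 | 27.6 | 91.19 | 42.36 |
| sn34 | 25.3 | 41.19 | 41.87 | 23.06 |
| sn33 | 55.71 | 19.63 | 10.87 | 4 |
| sn32 | 13.25 | 62.74 | 48.56 | 90.27 |

Columns: sensor plus the 4 distinct axis values (yaw, roll, x, z).
For example, row sn31 column yaw takes accel=6.27 from the long row (sn31, yaw).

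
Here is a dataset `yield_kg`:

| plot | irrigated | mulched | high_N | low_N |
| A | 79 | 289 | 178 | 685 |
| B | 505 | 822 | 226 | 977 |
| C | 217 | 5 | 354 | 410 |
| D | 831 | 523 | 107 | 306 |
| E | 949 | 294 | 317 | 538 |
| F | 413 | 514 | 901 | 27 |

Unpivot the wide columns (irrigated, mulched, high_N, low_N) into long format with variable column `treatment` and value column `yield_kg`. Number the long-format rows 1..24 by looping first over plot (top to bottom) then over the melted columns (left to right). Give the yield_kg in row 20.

24 rows total (6 × 4). Row 20: index ⌊(20-1)/4⌋ = 4 into plot → E; (20-1) mod 4 = 3 into the melted columns → low_N.
So row 20 is (E, low_N, 538); yield_kg = 538.

538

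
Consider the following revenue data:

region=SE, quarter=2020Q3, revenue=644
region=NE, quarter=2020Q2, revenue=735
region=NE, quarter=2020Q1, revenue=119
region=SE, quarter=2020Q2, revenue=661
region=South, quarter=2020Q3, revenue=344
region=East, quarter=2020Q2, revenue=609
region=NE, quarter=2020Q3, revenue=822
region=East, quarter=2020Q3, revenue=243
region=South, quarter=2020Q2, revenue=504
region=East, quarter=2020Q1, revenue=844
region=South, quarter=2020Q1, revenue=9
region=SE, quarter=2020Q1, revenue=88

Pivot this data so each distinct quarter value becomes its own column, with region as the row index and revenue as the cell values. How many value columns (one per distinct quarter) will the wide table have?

3

3 distinct quarter values: 2020Q1, 2020Q2, 2020Q3.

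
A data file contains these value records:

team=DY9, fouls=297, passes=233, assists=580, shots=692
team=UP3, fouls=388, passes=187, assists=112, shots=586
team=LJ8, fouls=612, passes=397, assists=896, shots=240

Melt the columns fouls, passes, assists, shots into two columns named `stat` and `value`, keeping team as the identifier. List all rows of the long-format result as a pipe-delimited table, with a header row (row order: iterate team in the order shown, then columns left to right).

| team | stat | value |
| DY9 | fouls | 297 |
| DY9 | passes | 233 |
| DY9 | assists | 580 |
| DY9 | shots | 692 |
| UP3 | fouls | 388 |
| UP3 | passes | 187 |
| UP3 | assists | 112 |
| UP3 | shots | 586 |
| LJ8 | fouls | 612 |
| LJ8 | passes | 397 |
| LJ8 | assists | 896 |
| LJ8 | shots | 240 |

Each (team, column) pair becomes one row: 3 × 4 = 12 rows.
For example, (DY9, fouls) → value=297.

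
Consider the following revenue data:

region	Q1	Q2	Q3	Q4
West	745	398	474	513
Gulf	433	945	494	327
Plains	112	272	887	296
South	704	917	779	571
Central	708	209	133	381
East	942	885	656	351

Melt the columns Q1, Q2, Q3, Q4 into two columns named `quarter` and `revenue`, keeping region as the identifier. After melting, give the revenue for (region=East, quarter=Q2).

Unpivoting turns each (region, wide-column) pair into one long row.
The wide cell at row East, column Q2 holds 885, so the long row (East, Q2) has revenue=885.

885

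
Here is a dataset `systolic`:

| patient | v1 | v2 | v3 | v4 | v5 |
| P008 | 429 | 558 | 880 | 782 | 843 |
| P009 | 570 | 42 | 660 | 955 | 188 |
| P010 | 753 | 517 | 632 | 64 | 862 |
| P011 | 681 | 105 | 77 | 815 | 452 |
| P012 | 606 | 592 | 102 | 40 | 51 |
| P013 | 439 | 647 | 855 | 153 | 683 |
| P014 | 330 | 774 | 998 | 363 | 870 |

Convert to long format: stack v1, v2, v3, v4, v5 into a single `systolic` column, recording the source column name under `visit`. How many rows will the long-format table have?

7 patient values × 5 melted columns = 35 rows.

35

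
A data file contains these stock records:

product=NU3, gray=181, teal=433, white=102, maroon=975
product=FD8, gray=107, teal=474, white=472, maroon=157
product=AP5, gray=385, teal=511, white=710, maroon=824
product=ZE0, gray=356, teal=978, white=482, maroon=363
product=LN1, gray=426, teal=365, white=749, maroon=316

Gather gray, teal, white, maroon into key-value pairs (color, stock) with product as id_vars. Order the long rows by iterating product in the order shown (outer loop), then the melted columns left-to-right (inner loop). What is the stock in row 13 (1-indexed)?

356

20 rows total (5 × 4). Row 13: index ⌊(13-1)/4⌋ = 3 into product → ZE0; (13-1) mod 4 = 0 into the melted columns → gray.
So row 13 is (ZE0, gray, 356); stock = 356.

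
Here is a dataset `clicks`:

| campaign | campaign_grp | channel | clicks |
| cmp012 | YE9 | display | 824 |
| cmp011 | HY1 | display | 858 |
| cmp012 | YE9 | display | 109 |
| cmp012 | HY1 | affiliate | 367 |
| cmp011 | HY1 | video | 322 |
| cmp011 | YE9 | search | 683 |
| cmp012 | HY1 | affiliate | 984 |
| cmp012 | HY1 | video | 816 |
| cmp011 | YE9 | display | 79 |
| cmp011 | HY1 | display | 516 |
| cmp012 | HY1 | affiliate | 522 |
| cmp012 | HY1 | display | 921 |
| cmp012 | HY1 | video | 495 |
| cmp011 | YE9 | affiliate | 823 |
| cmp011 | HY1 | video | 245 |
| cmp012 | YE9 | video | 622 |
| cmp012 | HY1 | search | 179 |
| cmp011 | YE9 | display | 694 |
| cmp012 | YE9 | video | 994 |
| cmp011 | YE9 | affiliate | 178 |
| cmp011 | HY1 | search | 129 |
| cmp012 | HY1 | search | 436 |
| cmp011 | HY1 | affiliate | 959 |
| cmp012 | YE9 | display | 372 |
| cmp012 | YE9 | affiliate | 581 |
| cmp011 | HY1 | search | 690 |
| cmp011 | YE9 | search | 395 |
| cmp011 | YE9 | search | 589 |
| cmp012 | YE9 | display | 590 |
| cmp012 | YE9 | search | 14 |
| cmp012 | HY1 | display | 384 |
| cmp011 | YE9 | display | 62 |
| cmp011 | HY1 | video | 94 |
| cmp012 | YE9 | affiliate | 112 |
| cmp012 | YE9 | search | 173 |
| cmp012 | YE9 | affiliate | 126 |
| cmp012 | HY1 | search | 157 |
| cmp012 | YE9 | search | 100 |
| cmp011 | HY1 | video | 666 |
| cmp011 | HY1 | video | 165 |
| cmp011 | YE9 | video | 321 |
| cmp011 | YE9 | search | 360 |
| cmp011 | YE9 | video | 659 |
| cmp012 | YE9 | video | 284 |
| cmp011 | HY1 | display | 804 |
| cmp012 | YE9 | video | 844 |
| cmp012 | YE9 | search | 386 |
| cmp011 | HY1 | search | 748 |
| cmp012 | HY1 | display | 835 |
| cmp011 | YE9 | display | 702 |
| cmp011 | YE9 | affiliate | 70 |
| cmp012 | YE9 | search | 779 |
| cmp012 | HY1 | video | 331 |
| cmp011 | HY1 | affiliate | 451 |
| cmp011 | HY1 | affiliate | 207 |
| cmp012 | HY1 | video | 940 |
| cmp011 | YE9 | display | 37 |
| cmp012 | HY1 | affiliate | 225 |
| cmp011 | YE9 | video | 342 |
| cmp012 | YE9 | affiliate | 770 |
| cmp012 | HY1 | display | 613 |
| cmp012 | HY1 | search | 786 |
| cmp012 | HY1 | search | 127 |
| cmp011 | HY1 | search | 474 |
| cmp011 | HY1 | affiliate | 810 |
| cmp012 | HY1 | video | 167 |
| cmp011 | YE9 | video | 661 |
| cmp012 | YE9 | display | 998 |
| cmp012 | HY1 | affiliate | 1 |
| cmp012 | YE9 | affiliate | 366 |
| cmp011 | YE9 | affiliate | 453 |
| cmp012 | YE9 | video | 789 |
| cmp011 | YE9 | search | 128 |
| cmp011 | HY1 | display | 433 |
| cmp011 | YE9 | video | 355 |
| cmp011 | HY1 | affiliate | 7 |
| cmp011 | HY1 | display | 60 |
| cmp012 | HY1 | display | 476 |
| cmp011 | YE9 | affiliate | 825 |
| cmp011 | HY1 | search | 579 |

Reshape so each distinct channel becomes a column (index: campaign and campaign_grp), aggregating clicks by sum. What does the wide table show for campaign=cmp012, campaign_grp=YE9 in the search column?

1452

Rows with campaign=cmp012, campaign_grp=YE9 and channel=search: clicks values are 14, 173, 100, 386, 779.
14 + 173 + 100 + 386 + 779 = 1452.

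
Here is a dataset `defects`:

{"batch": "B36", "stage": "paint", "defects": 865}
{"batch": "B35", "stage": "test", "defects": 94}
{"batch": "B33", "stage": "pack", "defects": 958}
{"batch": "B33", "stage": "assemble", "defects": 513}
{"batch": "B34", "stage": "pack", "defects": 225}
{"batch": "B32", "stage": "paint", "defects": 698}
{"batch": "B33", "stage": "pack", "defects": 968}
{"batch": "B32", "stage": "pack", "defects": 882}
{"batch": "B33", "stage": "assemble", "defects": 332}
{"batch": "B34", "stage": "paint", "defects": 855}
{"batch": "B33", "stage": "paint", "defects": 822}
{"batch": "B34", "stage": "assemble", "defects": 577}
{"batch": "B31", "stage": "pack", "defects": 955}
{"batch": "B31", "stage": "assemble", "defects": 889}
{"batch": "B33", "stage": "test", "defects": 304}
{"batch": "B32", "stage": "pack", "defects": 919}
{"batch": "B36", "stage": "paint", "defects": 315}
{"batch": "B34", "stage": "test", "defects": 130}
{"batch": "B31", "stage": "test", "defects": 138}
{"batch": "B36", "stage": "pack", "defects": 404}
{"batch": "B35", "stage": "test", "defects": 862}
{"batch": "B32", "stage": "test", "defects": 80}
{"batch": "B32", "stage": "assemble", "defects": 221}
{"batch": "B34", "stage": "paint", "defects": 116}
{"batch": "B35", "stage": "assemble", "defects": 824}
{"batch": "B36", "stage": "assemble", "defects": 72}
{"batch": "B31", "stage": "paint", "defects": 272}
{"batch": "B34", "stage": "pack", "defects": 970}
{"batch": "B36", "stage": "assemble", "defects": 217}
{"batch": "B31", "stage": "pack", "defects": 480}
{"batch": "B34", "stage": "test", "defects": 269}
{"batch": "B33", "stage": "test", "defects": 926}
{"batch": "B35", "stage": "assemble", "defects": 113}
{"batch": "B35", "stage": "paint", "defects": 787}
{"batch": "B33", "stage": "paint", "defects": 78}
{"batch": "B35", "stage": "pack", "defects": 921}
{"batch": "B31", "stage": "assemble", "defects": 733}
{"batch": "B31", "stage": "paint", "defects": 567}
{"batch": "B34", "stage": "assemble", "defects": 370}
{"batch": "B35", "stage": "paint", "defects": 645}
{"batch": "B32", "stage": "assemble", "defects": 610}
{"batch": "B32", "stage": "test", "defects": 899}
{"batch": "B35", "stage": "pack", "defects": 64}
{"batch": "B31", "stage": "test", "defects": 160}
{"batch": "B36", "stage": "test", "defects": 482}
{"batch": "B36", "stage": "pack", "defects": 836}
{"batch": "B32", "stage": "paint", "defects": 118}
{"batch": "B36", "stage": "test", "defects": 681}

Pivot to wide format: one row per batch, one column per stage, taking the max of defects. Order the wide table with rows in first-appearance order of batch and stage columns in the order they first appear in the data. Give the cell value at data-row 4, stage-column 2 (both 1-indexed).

269

With rows in first-appearance order of batch, row 4 is batch=B34. stage columns in first-appearance order: paint, test, pack, assemble; column 2 is test.
Long rows with batch=B34, stage=test: max(130, 269) = 269.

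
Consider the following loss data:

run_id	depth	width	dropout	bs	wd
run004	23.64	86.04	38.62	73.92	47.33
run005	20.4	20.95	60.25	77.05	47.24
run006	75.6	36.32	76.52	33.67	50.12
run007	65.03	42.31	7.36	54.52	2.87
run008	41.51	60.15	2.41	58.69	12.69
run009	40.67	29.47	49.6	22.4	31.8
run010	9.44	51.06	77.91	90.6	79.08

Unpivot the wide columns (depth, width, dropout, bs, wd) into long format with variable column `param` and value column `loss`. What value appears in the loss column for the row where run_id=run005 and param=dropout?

60.25

Unpivoting turns each (run_id, wide-column) pair into one long row.
The wide cell at row run005, column dropout holds 60.25, so the long row (run005, dropout) has loss=60.25.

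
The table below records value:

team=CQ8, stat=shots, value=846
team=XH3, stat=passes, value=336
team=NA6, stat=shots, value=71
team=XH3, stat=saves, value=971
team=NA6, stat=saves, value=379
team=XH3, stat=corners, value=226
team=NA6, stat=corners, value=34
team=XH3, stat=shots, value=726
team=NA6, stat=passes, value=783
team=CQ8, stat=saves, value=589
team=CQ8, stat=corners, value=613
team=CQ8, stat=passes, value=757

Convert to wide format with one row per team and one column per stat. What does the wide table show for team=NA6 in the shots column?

Wide layout: rows indexed by team, columns are the 4 distinct stat values (shots, passes, saves, corners).
Cell (team=NA6, stat=shots) draws from the long row where team=NA6 and stat=shots, which has value=71.

71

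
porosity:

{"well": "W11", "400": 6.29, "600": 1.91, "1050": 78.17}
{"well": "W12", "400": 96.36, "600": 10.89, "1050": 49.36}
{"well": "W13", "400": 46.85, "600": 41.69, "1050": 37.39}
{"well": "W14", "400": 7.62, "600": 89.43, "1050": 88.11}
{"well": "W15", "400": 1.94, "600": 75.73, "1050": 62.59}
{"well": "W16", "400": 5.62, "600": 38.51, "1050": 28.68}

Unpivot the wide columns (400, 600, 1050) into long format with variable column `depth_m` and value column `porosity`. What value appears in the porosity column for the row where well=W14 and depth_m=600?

Unpivoting turns each (well, wide-column) pair into one long row.
The wide cell at row W14, column 600 holds 89.43, so the long row (W14, 600) has porosity=89.43.

89.43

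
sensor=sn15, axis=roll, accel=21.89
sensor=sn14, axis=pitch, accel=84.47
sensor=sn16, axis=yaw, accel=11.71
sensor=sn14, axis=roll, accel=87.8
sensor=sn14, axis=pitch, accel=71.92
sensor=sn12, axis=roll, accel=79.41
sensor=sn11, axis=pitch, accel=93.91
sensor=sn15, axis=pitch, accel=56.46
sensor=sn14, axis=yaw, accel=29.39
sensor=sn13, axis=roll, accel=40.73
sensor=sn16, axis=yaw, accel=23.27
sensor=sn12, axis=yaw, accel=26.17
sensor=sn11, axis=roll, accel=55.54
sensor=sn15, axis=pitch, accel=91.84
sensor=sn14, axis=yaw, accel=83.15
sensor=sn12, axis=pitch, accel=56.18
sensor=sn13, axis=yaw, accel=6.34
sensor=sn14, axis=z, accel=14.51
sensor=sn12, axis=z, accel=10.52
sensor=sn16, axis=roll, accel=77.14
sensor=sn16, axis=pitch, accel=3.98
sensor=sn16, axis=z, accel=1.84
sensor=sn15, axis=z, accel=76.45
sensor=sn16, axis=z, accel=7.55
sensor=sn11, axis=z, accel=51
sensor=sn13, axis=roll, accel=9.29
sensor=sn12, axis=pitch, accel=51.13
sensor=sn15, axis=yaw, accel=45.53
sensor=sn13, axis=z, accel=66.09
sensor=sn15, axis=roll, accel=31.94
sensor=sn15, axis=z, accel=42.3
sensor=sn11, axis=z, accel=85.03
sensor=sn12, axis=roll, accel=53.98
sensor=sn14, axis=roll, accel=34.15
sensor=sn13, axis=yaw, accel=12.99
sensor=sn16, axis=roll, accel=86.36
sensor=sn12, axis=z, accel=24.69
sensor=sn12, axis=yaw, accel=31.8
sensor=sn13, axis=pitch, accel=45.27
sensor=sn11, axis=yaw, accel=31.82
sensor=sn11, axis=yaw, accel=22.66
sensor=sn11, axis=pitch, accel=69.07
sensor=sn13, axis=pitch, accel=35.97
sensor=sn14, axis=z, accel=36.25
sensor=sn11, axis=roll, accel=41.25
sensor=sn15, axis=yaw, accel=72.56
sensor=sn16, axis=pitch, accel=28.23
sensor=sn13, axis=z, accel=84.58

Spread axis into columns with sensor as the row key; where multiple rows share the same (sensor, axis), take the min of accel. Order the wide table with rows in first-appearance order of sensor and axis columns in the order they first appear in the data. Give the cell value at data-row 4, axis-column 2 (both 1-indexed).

51.13

With rows in first-appearance order of sensor, row 4 is sensor=sn12. axis columns in first-appearance order: roll, pitch, yaw, z; column 2 is pitch.
Long rows with sensor=sn12, axis=pitch: min(56.18, 51.13) = 51.13.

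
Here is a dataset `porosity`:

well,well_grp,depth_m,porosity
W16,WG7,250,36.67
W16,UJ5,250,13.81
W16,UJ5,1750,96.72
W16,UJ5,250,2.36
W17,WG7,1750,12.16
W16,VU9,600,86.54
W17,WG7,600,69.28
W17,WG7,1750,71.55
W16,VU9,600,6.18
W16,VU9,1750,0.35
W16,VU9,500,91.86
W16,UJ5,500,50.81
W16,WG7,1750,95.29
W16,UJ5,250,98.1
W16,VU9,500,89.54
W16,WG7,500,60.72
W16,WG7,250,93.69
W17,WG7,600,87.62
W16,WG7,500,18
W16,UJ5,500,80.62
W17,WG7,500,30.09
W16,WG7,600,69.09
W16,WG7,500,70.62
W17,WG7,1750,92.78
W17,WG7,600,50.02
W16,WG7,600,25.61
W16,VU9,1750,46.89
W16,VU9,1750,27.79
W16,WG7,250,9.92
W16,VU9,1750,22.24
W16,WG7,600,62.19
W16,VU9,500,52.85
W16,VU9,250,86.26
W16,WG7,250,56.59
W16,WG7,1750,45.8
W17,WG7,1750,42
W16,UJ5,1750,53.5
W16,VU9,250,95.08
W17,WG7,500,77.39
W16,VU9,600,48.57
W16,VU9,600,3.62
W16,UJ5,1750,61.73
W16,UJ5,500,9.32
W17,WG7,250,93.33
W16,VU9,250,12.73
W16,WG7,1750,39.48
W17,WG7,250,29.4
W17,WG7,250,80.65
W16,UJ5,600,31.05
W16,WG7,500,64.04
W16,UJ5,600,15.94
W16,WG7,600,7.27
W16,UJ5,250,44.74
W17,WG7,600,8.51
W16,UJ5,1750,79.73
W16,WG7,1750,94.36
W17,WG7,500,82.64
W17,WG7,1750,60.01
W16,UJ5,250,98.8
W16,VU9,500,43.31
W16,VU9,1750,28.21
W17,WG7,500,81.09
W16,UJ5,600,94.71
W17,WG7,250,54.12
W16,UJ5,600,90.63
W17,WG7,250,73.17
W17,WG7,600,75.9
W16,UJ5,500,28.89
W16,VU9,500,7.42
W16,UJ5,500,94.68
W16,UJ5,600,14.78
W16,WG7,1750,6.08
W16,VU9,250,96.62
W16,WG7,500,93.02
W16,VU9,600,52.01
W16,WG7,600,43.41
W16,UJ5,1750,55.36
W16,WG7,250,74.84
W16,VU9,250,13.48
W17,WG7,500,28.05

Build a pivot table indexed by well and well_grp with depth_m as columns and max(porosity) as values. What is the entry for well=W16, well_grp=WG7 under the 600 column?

Rows with well=W16, well_grp=WG7 and depth_m=600: porosity values are 69.09, 25.61, 62.19, 7.27, 43.41.
max(69.09, 25.61, 62.19, 7.27, 43.41) = 69.09.

69.09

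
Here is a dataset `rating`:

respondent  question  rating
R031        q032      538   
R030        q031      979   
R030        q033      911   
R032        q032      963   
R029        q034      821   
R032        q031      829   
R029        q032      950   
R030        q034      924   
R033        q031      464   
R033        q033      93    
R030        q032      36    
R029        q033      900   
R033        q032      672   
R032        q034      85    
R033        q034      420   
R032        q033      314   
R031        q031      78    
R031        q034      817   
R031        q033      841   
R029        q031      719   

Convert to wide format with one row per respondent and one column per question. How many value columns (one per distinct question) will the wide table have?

4 distinct question values: q031, q032, q033, q034.

4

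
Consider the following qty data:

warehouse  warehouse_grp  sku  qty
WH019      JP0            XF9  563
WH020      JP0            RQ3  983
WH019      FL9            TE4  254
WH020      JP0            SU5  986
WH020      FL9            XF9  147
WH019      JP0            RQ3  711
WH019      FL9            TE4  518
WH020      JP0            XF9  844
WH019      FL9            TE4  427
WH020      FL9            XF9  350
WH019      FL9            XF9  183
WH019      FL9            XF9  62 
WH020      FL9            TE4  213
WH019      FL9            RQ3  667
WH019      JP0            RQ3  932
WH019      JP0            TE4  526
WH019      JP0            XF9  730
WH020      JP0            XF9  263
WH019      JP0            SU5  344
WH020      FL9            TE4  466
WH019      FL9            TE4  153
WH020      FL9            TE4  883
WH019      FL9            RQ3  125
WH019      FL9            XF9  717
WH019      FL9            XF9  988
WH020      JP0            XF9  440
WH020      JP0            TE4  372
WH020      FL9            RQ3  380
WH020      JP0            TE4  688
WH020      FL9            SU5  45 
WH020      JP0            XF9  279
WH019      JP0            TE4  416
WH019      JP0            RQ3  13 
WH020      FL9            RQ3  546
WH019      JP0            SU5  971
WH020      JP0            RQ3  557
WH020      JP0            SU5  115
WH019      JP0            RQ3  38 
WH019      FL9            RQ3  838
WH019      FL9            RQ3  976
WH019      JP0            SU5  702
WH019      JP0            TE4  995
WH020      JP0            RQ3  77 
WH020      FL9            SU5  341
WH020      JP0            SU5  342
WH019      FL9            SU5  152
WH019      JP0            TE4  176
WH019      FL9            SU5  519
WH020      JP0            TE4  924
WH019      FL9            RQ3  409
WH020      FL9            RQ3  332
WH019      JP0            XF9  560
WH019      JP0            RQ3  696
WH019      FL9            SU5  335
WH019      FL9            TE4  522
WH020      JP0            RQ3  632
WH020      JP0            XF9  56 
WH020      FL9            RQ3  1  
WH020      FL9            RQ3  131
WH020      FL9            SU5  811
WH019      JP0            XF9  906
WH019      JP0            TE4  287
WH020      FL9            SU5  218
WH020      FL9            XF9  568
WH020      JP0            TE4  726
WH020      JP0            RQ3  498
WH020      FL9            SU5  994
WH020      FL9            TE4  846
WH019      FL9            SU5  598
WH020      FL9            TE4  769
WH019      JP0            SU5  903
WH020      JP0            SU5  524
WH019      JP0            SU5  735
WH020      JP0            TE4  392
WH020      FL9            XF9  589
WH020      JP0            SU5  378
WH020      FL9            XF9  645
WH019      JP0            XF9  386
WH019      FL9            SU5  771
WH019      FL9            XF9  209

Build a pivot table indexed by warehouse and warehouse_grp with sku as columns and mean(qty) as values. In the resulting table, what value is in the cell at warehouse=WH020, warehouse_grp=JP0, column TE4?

620.40

Rows with warehouse=WH020, warehouse_grp=JP0 and sku=TE4: qty values are 372, 688, 924, 726, 392.
(372 + 688 + 924 + 726 + 392) / 5 = 620.40.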